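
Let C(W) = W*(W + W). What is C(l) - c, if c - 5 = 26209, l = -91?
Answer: -9652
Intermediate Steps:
C(W) = 2*W² (C(W) = W*(2*W) = 2*W²)
c = 26214 (c = 5 + 26209 = 26214)
C(l) - c = 2*(-91)² - 1*26214 = 2*8281 - 26214 = 16562 - 26214 = -9652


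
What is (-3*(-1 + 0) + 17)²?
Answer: 400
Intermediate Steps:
(-3*(-1 + 0) + 17)² = (-3*(-1) + 17)² = (3 + 17)² = 20² = 400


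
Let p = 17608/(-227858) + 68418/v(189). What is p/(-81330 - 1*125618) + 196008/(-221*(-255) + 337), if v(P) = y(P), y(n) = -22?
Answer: 12763964999852089/3675784070218876 ≈ 3.4724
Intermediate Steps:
v(P) = -22
p = -3897494005/1253219 (p = 17608/(-227858) + 68418/(-22) = 17608*(-1/227858) + 68418*(-1/22) = -8804/113929 - 34209/11 = -3897494005/1253219 ≈ -3110.0)
p/(-81330 - 1*125618) + 196008/(-221*(-255) + 337) = -3897494005/(1253219*(-81330 - 1*125618)) + 196008/(-221*(-255) + 337) = -3897494005/(1253219*(-81330 - 125618)) + 196008/(56355 + 337) = -3897494005/1253219/(-206948) + 196008/56692 = -3897494005/1253219*(-1/206948) + 196008*(1/56692) = 3897494005/259351165612 + 49002/14173 = 12763964999852089/3675784070218876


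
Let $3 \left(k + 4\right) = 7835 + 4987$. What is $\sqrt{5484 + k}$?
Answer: $\sqrt{9754} \approx 98.762$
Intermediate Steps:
$k = 4270$ ($k = -4 + \frac{7835 + 4987}{3} = -4 + \frac{1}{3} \cdot 12822 = -4 + 4274 = 4270$)
$\sqrt{5484 + k} = \sqrt{5484 + 4270} = \sqrt{9754}$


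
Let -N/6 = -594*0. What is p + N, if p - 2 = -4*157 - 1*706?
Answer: -1332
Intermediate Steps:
N = 0 (N = -(-3564)*0 = -6*0 = 0)
p = -1332 (p = 2 + (-4*157 - 1*706) = 2 + (-628 - 706) = 2 - 1334 = -1332)
p + N = -1332 + 0 = -1332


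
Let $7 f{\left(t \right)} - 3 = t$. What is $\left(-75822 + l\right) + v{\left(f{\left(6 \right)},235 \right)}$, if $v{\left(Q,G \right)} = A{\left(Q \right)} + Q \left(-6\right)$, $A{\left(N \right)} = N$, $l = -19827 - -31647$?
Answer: $- \frac{448059}{7} \approx -64008.0$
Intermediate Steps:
$l = 11820$ ($l = -19827 + 31647 = 11820$)
$f{\left(t \right)} = \frac{3}{7} + \frac{t}{7}$
$v{\left(Q,G \right)} = - 5 Q$ ($v{\left(Q,G \right)} = Q + Q \left(-6\right) = Q - 6 Q = - 5 Q$)
$\left(-75822 + l\right) + v{\left(f{\left(6 \right)},235 \right)} = \left(-75822 + 11820\right) - 5 \left(\frac{3}{7} + \frac{1}{7} \cdot 6\right) = -64002 - 5 \left(\frac{3}{7} + \frac{6}{7}\right) = -64002 - \frac{45}{7} = - \frac{448059}{7}$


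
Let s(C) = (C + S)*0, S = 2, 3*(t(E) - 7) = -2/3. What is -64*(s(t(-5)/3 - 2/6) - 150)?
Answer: 9600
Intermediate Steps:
t(E) = 61/9 (t(E) = 7 + (-2/3)/3 = 7 + (-2*1/3)/3 = 7 + (1/3)*(-2/3) = 7 - 2/9 = 61/9)
s(C) = 0 (s(C) = (C + 2)*0 = (2 + C)*0 = 0)
-64*(s(t(-5)/3 - 2/6) - 150) = -64*(0 - 150) = -64*(-150) = 9600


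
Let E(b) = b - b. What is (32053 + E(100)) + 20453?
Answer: 52506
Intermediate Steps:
E(b) = 0
(32053 + E(100)) + 20453 = (32053 + 0) + 20453 = 32053 + 20453 = 52506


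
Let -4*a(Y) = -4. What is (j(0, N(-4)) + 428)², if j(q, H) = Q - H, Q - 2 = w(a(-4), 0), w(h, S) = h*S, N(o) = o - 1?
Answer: 189225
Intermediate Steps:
N(o) = -1 + o
a(Y) = 1 (a(Y) = -¼*(-4) = 1)
w(h, S) = S*h
Q = 2 (Q = 2 + 0*1 = 2 + 0 = 2)
j(q, H) = 2 - H
(j(0, N(-4)) + 428)² = ((2 - (-1 - 4)) + 428)² = ((2 - 1*(-5)) + 428)² = ((2 + 5) + 428)² = (7 + 428)² = 435² = 189225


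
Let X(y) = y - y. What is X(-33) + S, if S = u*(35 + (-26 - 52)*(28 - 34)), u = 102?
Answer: 51306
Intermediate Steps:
X(y) = 0
S = 51306 (S = 102*(35 + (-26 - 52)*(28 - 34)) = 102*(35 - 78*(-6)) = 102*(35 + 468) = 102*503 = 51306)
X(-33) + S = 0 + 51306 = 51306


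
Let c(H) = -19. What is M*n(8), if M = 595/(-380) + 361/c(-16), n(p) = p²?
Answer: -25008/19 ≈ -1316.2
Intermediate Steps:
M = -1563/76 (M = 595/(-380) + 361/(-19) = 595*(-1/380) + 361*(-1/19) = -119/76 - 19 = -1563/76 ≈ -20.566)
M*n(8) = -1563/76*8² = -1563/76*64 = -25008/19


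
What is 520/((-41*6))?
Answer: -260/123 ≈ -2.1138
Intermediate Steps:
520/((-41*6)) = 520/(-246) = 520*(-1/246) = -260/123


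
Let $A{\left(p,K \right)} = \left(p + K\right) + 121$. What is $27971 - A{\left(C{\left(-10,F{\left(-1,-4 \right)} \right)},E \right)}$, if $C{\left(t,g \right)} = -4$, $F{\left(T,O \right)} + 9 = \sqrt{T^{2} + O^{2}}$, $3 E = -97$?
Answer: $\frac{83659}{3} \approx 27886.0$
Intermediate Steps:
$E = - \frac{97}{3}$ ($E = \frac{1}{3} \left(-97\right) = - \frac{97}{3} \approx -32.333$)
$F{\left(T,O \right)} = -9 + \sqrt{O^{2} + T^{2}}$ ($F{\left(T,O \right)} = -9 + \sqrt{T^{2} + O^{2}} = -9 + \sqrt{O^{2} + T^{2}}$)
$A{\left(p,K \right)} = 121 + K + p$ ($A{\left(p,K \right)} = \left(K + p\right) + 121 = 121 + K + p$)
$27971 - A{\left(C{\left(-10,F{\left(-1,-4 \right)} \right)},E \right)} = 27971 - \left(121 - \frac{97}{3} - 4\right) = 27971 - \frac{254}{3} = \frac{83659}{3}$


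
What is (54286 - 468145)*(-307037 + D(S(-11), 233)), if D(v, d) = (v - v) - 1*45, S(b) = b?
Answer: 127088649438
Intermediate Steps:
D(v, d) = -45 (D(v, d) = 0 - 45 = -45)
(54286 - 468145)*(-307037 + D(S(-11), 233)) = (54286 - 468145)*(-307037 - 45) = -413859*(-307082) = 127088649438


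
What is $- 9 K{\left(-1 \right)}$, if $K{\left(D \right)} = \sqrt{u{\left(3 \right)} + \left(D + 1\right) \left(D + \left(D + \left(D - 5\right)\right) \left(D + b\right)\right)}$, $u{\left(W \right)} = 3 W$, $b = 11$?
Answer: $-27$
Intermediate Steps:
$K{\left(D \right)} = \sqrt{9 + \left(1 + D\right) \left(D + \left(-5 + 2 D\right) \left(11 + D\right)\right)}$ ($K{\left(D \right)} = \sqrt{3 \cdot 3 + \left(D + 1\right) \left(D + \left(D + \left(D - 5\right)\right) \left(D + 11\right)\right)} = \sqrt{9 + \left(1 + D\right) \left(D + \left(D + \left(-5 + D\right)\right) \left(11 + D\right)\right)} = \sqrt{9 + \left(1 + D\right) \left(D + \left(-5 + 2 D\right) \left(11 + D\right)\right)}$)
$- 9 K{\left(-1 \right)} = - 9 \sqrt{-46 - -37 + 2 \left(-1\right)^{3} + 20 \left(-1\right)^{2}} = - 9 \sqrt{-46 + 37 + 2 \left(-1\right) + 20 \cdot 1} = - 9 \sqrt{-46 + 37 - 2 + 20} = - 9 \sqrt{9} = \left(-9\right) 3 = -27$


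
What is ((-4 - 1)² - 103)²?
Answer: 6084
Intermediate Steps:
((-4 - 1)² - 103)² = ((-5)² - 103)² = (25 - 103)² = (-78)² = 6084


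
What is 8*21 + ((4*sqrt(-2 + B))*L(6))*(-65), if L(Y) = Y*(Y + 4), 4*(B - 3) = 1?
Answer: 168 - 7800*sqrt(5) ≈ -17273.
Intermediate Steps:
B = 13/4 (B = 3 + (1/4)*1 = 3 + 1/4 = 13/4 ≈ 3.2500)
L(Y) = Y*(4 + Y)
8*21 + ((4*sqrt(-2 + B))*L(6))*(-65) = 8*21 + ((4*sqrt(-2 + 13/4))*(6*(4 + 6)))*(-65) = 168 + ((4*sqrt(5/4))*(6*10))*(-65) = 168 + ((4*(sqrt(5)/2))*60)*(-65) = 168 + ((2*sqrt(5))*60)*(-65) = 168 + (120*sqrt(5))*(-65) = 168 - 7800*sqrt(5)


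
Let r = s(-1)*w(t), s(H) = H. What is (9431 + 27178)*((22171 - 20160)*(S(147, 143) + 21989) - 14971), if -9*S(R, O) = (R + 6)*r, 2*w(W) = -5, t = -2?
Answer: 3230337194529/2 ≈ 1.6152e+12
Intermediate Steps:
w(W) = -5/2 (w(W) = (½)*(-5) = -5/2)
r = 5/2 (r = -1*(-5/2) = 5/2 ≈ 2.5000)
S(R, O) = -5/3 - 5*R/18 (S(R, O) = -(R + 6)*5/(9*2) = -(6 + R)*5/(9*2) = -(15 + 5*R/2)/9 = -5/3 - 5*R/18)
(9431 + 27178)*((22171 - 20160)*(S(147, 143) + 21989) - 14971) = (9431 + 27178)*((22171 - 20160)*((-5/3 - 5/18*147) + 21989) - 14971) = 36609*(2011*((-5/3 - 245/6) + 21989) - 14971) = 36609*(2011*(-85/2 + 21989) - 14971) = 36609*(2011*(43893/2) - 14971) = 36609*(88268823/2 - 14971) = 36609*(88238881/2) = 3230337194529/2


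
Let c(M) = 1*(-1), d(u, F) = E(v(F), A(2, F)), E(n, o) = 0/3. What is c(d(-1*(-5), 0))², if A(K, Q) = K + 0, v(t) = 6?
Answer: 1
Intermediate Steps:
A(K, Q) = K
E(n, o) = 0 (E(n, o) = 0*(⅓) = 0)
d(u, F) = 0
c(M) = -1
c(d(-1*(-5), 0))² = (-1)² = 1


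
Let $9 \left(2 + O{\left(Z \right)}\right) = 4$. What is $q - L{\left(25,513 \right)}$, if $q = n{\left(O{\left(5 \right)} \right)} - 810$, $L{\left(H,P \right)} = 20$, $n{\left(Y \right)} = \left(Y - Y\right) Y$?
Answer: $-830$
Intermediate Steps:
$O{\left(Z \right)} = - \frac{14}{9}$ ($O{\left(Z \right)} = -2 + \frac{1}{9} \cdot 4 = -2 + \frac{4}{9} = - \frac{14}{9}$)
$n{\left(Y \right)} = 0$ ($n{\left(Y \right)} = 0 Y = 0$)
$q = -810$ ($q = 0 - 810 = -810$)
$q - L{\left(25,513 \right)} = -810 - 20 = -830$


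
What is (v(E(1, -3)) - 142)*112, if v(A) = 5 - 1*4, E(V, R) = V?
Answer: -15792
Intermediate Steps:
v(A) = 1 (v(A) = 5 - 4 = 1)
(v(E(1, -3)) - 142)*112 = (1 - 142)*112 = -141*112 = -15792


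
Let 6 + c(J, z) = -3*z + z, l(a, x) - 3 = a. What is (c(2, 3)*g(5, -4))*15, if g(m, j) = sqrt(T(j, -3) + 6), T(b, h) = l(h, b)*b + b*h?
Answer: -540*sqrt(2) ≈ -763.68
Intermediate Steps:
l(a, x) = 3 + a
T(b, h) = b*h + b*(3 + h) (T(b, h) = (3 + h)*b + b*h = b*(3 + h) + b*h = b*h + b*(3 + h))
c(J, z) = -6 - 2*z (c(J, z) = -6 + (-3*z + z) = -6 - 2*z)
g(m, j) = sqrt(6 - 3*j) (g(m, j) = sqrt(j*(3 + 2*(-3)) + 6) = sqrt(j*(3 - 6) + 6) = sqrt(j*(-3) + 6) = sqrt(-3*j + 6) = sqrt(6 - 3*j))
(c(2, 3)*g(5, -4))*15 = ((-6 - 2*3)*sqrt(6 - 3*(-4)))*15 = ((-6 - 6)*sqrt(6 + 12))*15 = -36*sqrt(2)*15 = -540*sqrt(2)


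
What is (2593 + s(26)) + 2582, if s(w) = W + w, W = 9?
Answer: 5210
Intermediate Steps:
s(w) = 9 + w
(2593 + s(26)) + 2582 = (2593 + (9 + 26)) + 2582 = (2593 + 35) + 2582 = 2628 + 2582 = 5210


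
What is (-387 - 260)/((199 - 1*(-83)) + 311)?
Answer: -647/593 ≈ -1.0911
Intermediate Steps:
(-387 - 260)/((199 - 1*(-83)) + 311) = -647/((199 + 83) + 311) = -647/(282 + 311) = -647/593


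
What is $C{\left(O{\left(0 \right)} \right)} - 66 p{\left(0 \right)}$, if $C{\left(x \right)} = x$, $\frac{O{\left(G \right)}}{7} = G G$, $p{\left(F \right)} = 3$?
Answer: $-198$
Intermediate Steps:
$O{\left(G \right)} = 7 G^{2}$ ($O{\left(G \right)} = 7 G G = 7 G^{2}$)
$C{\left(O{\left(0 \right)} \right)} - 66 p{\left(0 \right)} = 7 \cdot 0^{2} - 198 = 7 \cdot 0 - 198 = 0 - 198 = -198$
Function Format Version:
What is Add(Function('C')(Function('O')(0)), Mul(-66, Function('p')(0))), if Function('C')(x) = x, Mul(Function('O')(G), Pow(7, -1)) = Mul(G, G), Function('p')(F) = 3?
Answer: -198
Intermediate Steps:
Function('O')(G) = Mul(7, Pow(G, 2)) (Function('O')(G) = Mul(7, Mul(G, G)) = Mul(7, Pow(G, 2)))
Add(Function('C')(Function('O')(0)), Mul(-66, Function('p')(0))) = Add(Mul(7, Pow(0, 2)), Mul(-66, 3)) = Add(Mul(7, 0), -198) = Add(0, -198) = -198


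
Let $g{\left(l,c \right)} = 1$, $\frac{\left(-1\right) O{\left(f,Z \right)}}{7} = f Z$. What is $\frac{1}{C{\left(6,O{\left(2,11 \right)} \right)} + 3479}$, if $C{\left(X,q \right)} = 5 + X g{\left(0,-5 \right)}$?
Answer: $\frac{1}{3490} \approx 0.00028653$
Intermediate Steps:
$O{\left(f,Z \right)} = - 7 Z f$ ($O{\left(f,Z \right)} = - 7 f Z = - 7 Z f$)
$C{\left(X,q \right)} = 5 + X$ ($C{\left(X,q \right)} = 5 + X 1 = 5 + X$)
$\frac{1}{C{\left(6,O{\left(2,11 \right)} \right)} + 3479} = \frac{1}{\left(5 + 6\right) + 3479} = \frac{1}{11 + 3479} = \frac{1}{3490}$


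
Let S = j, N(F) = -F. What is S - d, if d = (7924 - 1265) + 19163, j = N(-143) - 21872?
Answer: -47551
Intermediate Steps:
j = -21729 (j = -1*(-143) - 21872 = 143 - 21872 = -21729)
d = 25822 (d = 6659 + 19163 = 25822)
S = -21729
S - d = -21729 - 1*25822 = -21729 - 25822 = -47551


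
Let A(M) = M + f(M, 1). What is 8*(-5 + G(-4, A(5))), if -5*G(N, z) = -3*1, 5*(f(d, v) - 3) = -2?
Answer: -176/5 ≈ -35.200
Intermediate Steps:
f(d, v) = 13/5 (f(d, v) = 3 + (1/5)*(-2) = 3 - 2/5 = 13/5)
A(M) = 13/5 + M (A(M) = M + 13/5 = 13/5 + M)
G(N, z) = 3/5 (G(N, z) = -(-3)/5 = -1/5*(-3) = 3/5)
8*(-5 + G(-4, A(5))) = 8*(-5 + 3/5) = 8*(-22/5) = -176/5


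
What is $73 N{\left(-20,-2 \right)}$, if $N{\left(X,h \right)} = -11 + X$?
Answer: $-2263$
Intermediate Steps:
$73 N{\left(-20,-2 \right)} = 73 \left(-11 - 20\right) = 73 \left(-31\right) = -2263$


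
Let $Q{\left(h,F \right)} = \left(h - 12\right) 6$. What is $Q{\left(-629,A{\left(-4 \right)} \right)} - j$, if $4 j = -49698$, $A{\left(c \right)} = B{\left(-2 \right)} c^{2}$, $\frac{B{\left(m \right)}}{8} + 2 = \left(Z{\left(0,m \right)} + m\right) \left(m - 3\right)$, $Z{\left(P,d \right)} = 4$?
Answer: $\frac{17157}{2} \approx 8578.5$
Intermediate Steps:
$B{\left(m \right)} = -16 + 8 \left(-3 + m\right) \left(4 + m\right)$ ($B{\left(m \right)} = -16 + 8 \left(4 + m\right) \left(m - 3\right) = -16 + 8 \left(4 + m\right) \left(-3 + m\right) = -16 + 8 \left(-3 + m\right) \left(4 + m\right)$)
$A{\left(c \right)} = - 96 c^{2}$ ($A{\left(c \right)} = \left(-112 + 8 \left(-2\right) + 8 \left(-2\right)^{2}\right) c^{2} = \left(-112 - 16 + 8 \cdot 4\right) c^{2} = \left(-112 - 16 + 32\right) c^{2} = - 96 c^{2}$)
$Q{\left(h,F \right)} = -72 + 6 h$ ($Q{\left(h,F \right)} = \left(-12 + h\right) 6 = -72 + 6 h$)
$j = - \frac{24849}{2}$ ($j = \frac{1}{4} \left(-49698\right) = - \frac{24849}{2} \approx -12425.0$)
$Q{\left(-629,A{\left(-4 \right)} \right)} - j = \left(-72 + 6 \left(-629\right)\right) - - \frac{24849}{2} = \left(-72 - 3774\right) + \frac{24849}{2} = -3846 + \frac{24849}{2} = \frac{17157}{2}$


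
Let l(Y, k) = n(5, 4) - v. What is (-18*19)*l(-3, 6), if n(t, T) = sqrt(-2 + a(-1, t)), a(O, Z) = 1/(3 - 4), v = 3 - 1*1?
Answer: 684 - 342*I*sqrt(3) ≈ 684.0 - 592.36*I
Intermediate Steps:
v = 2 (v = 3 - 1 = 2)
a(O, Z) = -1 (a(O, Z) = 1/(-1) = -1)
n(t, T) = I*sqrt(3) (n(t, T) = sqrt(-2 - 1) = sqrt(-3) = I*sqrt(3))
l(Y, k) = -2 + I*sqrt(3) (l(Y, k) = I*sqrt(3) - 1*2 = I*sqrt(3) - 2 = -2 + I*sqrt(3))
(-18*19)*l(-3, 6) = (-18*19)*(-2 + I*sqrt(3)) = -342*(-2 + I*sqrt(3)) = 684 - 342*I*sqrt(3)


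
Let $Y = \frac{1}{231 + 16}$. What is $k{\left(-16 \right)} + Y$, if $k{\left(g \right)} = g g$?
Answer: $\frac{63233}{247} \approx 256.0$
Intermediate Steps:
$k{\left(g \right)} = g^{2}$
$Y = \frac{1}{247} \approx 0.0040486$
$k{\left(-16 \right)} + Y = \left(-16\right)^{2} + \frac{1}{247} = 256 + \frac{1}{247} = \frac{63233}{247}$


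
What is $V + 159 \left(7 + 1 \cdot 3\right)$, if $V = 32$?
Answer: $1622$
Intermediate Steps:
$V + 159 \left(7 + 1 \cdot 3\right) = 32 + 159 \left(7 + 1 \cdot 3\right) = 32 + 159 \left(7 + 3\right) = 32 + 159 \cdot 10 = 32 + 1590 = 1622$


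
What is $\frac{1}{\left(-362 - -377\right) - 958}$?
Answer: $- \frac{1}{943} \approx -0.0010604$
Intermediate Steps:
$\frac{1}{\left(-362 - -377\right) - 958} = \frac{1}{\left(-362 + 377\right) - 958} = \frac{1}{15 - 958} = \frac{1}{-943} = - \frac{1}{943}$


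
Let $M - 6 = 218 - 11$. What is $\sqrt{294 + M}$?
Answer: $13 \sqrt{3} \approx 22.517$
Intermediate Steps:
$M = 213$ ($M = 6 + \left(218 - 11\right) = 6 + 207 = 213$)
$\sqrt{294 + M} = \sqrt{294 + 213} = \sqrt{507} = 13 \sqrt{3}$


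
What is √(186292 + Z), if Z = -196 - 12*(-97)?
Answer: 2*√46815 ≈ 432.74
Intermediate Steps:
Z = 968 (Z = -196 + 1164 = 968)
√(186292 + Z) = √(186292 + 968) = √187260 = 2*√46815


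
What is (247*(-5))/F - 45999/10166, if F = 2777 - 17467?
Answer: -2550655/574379 ≈ -4.4407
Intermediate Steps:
F = -14690
(247*(-5))/F - 45999/10166 = (247*(-5))/(-14690) - 45999/10166 = -1235*(-1/14690) - 45999*1/10166 = 19/226 - 45999/10166 = -2550655/574379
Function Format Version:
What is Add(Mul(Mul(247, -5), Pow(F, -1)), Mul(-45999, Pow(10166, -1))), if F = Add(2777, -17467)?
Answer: Rational(-2550655, 574379) ≈ -4.4407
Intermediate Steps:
F = -14690
Add(Mul(Mul(247, -5), Pow(F, -1)), Mul(-45999, Pow(10166, -1))) = Add(Mul(Mul(247, -5), Pow(-14690, -1)), Mul(-45999, Pow(10166, -1))) = Add(Mul(-1235, Rational(-1, 14690)), Mul(-45999, Rational(1, 10166))) = Add(Rational(19, 226), Rational(-45999, 10166)) = Rational(-2550655, 574379)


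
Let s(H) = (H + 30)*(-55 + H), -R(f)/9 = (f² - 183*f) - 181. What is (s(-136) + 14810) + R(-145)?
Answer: -391355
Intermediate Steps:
R(f) = 1629 - 9*f² + 1647*f (R(f) = -9*((f² - 183*f) - 181) = -9*(-181 + f² - 183*f) = 1629 - 9*f² + 1647*f)
s(H) = (-55 + H)*(30 + H) (s(H) = (30 + H)*(-55 + H) = (-55 + H)*(30 + H))
(s(-136) + 14810) + R(-145) = ((-1650 + (-136)² - 25*(-136)) + 14810) + (1629 - 9*(-145)² + 1647*(-145)) = ((-1650 + 18496 + 3400) + 14810) + (1629 - 9*21025 - 238815) = (20246 + 14810) + (1629 - 189225 - 238815) = 35056 - 426411 = -391355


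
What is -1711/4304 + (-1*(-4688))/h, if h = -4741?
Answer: -28289003/20405264 ≈ -1.3864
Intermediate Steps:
-1711/4304 + (-1*(-4688))/h = -1711/4304 - 1*(-4688)/(-4741) = -1711*1/4304 + 4688*(-1/4741) = -1711/4304 - 4688/4741 = -28289003/20405264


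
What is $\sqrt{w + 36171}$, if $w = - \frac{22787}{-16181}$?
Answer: $\frac{\sqrt{9470832146578}}{16181} \approx 190.19$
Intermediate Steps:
$w = \frac{22787}{16181}$ ($w = \left(-22787\right) \left(- \frac{1}{16181}\right) = \frac{22787}{16181} \approx 1.4083$)
$\sqrt{w + 36171} = \sqrt{\frac{22787}{16181} + 36171} = \sqrt{\frac{585305738}{16181}} = \frac{\sqrt{9470832146578}}{16181}$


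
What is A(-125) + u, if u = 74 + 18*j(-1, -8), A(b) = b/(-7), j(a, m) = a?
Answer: 517/7 ≈ 73.857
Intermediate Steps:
A(b) = -b/7 (A(b) = b*(-⅐) = -b/7)
u = 56 (u = 74 + 18*(-1) = 74 - 18 = 56)
A(-125) + u = -⅐*(-125) + 56 = 125/7 + 56 = 517/7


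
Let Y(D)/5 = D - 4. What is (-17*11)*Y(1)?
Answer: 2805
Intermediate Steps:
Y(D) = -20 + 5*D (Y(D) = 5*(D - 4) = 5*(-4 + D) = -20 + 5*D)
(-17*11)*Y(1) = (-17*11)*(-20 + 5*1) = -187*(-20 + 5) = -187*(-15) = 2805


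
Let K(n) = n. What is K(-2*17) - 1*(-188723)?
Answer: 188689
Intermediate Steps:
K(-2*17) - 1*(-188723) = -2*17 - 1*(-188723) = -34 + 188723 = 188689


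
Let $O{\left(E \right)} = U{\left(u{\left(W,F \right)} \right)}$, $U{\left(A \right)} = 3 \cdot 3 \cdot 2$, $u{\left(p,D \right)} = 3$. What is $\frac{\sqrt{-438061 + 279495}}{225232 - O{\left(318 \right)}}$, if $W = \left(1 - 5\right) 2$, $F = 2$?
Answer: $\frac{i \sqrt{158566}}{225214} \approx 0.0017681 i$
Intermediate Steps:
$W = -8$ ($W = \left(-4\right) 2 = -8$)
$U{\left(A \right)} = 18$ ($U{\left(A \right)} = 9 \cdot 2 = 18$)
$O{\left(E \right)} = 18$
$\frac{\sqrt{-438061 + 279495}}{225232 - O{\left(318 \right)}} = \frac{\sqrt{-438061 + 279495}}{225232 - 18} = \frac{\sqrt{-158566}}{225232 - 18} = \frac{i \sqrt{158566}}{225214}$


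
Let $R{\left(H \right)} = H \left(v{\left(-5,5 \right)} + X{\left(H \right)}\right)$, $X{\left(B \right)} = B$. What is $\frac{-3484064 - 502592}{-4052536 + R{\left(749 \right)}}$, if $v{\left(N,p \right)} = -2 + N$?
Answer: $\frac{1993328}{1748389} \approx 1.1401$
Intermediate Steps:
$R{\left(H \right)} = H \left(-7 + H\right)$ ($R{\left(H \right)} = H \left(\left(-2 - 5\right) + H\right) = H \left(-7 + H\right)$)
$\frac{-3484064 - 502592}{-4052536 + R{\left(749 \right)}} = \frac{-3484064 - 502592}{-4052536 + 749 \left(-7 + 749\right)} = - \frac{3986656}{-4052536 + 749 \cdot 742} = - \frac{3986656}{-4052536 + 555758} = - \frac{3986656}{-3496778} = \left(-3986656\right) \left(- \frac{1}{3496778}\right) = \frac{1993328}{1748389}$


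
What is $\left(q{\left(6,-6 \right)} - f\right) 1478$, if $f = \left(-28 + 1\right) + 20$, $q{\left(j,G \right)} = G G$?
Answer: $63554$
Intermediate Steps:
$q{\left(j,G \right)} = G^{2}$
$f = -7$ ($f = -27 + 20 = -7$)
$\left(q{\left(6,-6 \right)} - f\right) 1478 = \left(\left(-6\right)^{2} - -7\right) 1478 = \left(36 + 7\right) 1478 = 43 \cdot 1478 = 63554$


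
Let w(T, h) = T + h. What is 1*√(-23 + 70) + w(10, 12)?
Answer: 22 + √47 ≈ 28.856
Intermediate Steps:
1*√(-23 + 70) + w(10, 12) = 1*√(-23 + 70) + (10 + 12) = 1*√47 + 22 = √47 + 22 = 22 + √47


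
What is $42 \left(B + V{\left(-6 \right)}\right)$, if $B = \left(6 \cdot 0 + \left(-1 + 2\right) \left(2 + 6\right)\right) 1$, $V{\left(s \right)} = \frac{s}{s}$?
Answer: $378$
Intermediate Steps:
$V{\left(s \right)} = 1$
$B = 8$ ($B = \left(0 + 1 \cdot 8\right) 1 = \left(0 + 8\right) 1 = 8 \cdot 1 = 8$)
$42 \left(B + V{\left(-6 \right)}\right) = 42 \left(8 + 1\right) = 42 \cdot 9 = 378$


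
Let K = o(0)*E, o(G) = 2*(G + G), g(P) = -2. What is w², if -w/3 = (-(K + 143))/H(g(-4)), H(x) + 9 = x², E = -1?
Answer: 184041/25 ≈ 7361.6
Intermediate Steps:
o(G) = 4*G (o(G) = 2*(2*G) = 4*G)
K = 0 (K = (4*0)*(-1) = 0*(-1) = 0)
H(x) = -9 + x²
w = -429/5 (w = -3*(-(0 + 143))/(-9 + (-2)²) = -3*(-1*143)/(-9 + 4) = -(-429)/(-5) = -(-429)*(-1)/5 = -3*143/5 = -429/5 ≈ -85.800)
w² = (-429/5)² = 184041/25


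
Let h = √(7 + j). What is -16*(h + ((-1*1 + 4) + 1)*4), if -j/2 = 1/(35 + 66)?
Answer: -256 - 16*√71205/101 ≈ -298.27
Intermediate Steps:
j = -2/101 (j = -2/(35 + 66) = -2/101 ≈ -0.019802)
h = √71205/101 (h = √(7 - 2/101) = √(705/101) = √71205/101 ≈ 2.6420)
-16*(h + ((-1*1 + 4) + 1)*4) = -16*(√71205/101 + ((-1*1 + 4) + 1)*4) = -16*(√71205/101 + ((-1 + 4) + 1)*4) = -16*(√71205/101 + (3 + 1)*4) = -16*(√71205/101 + 4*4) = -16*(√71205/101 + 16) = -16*(16 + √71205/101) = -256 - 16*√71205/101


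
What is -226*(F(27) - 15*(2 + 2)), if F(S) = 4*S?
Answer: -10848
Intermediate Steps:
-226*(F(27) - 15*(2 + 2)) = -226*(4*27 - 15*(2 + 2)) = -226*(108 - 15*4) = -226*(108 - 60) = -226*48 = -10848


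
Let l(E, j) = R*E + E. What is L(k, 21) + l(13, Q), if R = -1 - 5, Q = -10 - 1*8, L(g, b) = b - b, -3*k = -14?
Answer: -65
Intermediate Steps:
k = 14/3 (k = -⅓*(-14) = 14/3 ≈ 4.6667)
L(g, b) = 0
Q = -18 (Q = -10 - 8 = -18)
R = -6
l(E, j) = -5*E (l(E, j) = -6*E + E = -5*E)
L(k, 21) + l(13, Q) = 0 - 5*13 = 0 - 65 = -65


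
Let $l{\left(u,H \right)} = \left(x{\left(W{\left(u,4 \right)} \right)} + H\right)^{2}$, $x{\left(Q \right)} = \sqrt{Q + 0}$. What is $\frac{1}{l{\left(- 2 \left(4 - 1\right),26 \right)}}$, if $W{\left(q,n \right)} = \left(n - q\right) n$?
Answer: $\frac{179}{101124} - \frac{13 \sqrt{10}}{50562} \approx 0.00095705$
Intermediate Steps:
$W{\left(q,n \right)} = n \left(n - q\right)$
$x{\left(Q \right)} = \sqrt{Q}$
$l{\left(u,H \right)} = \left(H + \sqrt{16 - 4 u}\right)^{2}$ ($l{\left(u,H \right)} = \left(\sqrt{4 \left(4 - u\right)} + H\right)^{2} = \left(\sqrt{16 - 4 u} + H\right)^{2} = \left(H + \sqrt{16 - 4 u}\right)^{2}$)
$\frac{1}{l{\left(- 2 \left(4 - 1\right),26 \right)}} = \frac{1}{\left(26 + 2 \sqrt{4 - - 2 \left(4 - 1\right)}\right)^{2}} = \frac{1}{\left(26 + 2 \sqrt{4 - \left(-2\right) 3}\right)^{2}} = \frac{1}{\left(26 + 2 \sqrt{4 - -6}\right)^{2}} = \frac{1}{\left(26 + 2 \sqrt{4 + 6}\right)^{2}} = \frac{1}{\left(26 + 2 \sqrt{10}\right)^{2}}$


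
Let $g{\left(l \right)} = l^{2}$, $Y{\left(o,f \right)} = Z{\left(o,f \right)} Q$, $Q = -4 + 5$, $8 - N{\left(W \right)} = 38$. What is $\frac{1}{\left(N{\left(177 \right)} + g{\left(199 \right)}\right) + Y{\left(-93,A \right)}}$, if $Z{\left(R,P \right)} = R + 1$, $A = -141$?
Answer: $\frac{1}{39479} \approx 2.533 \cdot 10^{-5}$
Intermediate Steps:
$N{\left(W \right)} = -30$ ($N{\left(W \right)} = 8 - 38 = -30$)
$Q = 1$
$Z{\left(R,P \right)} = 1 + R$
$Y{\left(o,f \right)} = 1 + o$ ($Y{\left(o,f \right)} = \left(1 + o\right) 1 = 1 + o$)
$\frac{1}{\left(N{\left(177 \right)} + g{\left(199 \right)}\right) + Y{\left(-93,A \right)}} = \frac{1}{\left(-30 + 199^{2}\right) + \left(1 - 93\right)} = \frac{1}{\left(-30 + 39601\right) - 92} = \frac{1}{39571 - 92} = \frac{1}{39479}$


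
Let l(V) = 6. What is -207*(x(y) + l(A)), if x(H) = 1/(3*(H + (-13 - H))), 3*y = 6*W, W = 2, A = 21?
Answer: -16077/13 ≈ -1236.7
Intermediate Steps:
y = 4 (y = (6*2)/3 = (1/3)*12 = 4)
x(H) = -1/39 (x(H) = 1/(3*(-13)) = 1/(-39) = -1/39)
-207*(x(y) + l(A)) = -207*(-1/39 + 6) = -207*233/39 = -16077/13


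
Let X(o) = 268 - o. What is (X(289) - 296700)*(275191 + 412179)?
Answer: -203957113770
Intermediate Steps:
(X(289) - 296700)*(275191 + 412179) = ((268 - 1*289) - 296700)*(275191 + 412179) = ((268 - 289) - 296700)*687370 = (-21 - 296700)*687370 = -296721*687370 = -203957113770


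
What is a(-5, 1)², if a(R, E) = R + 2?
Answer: 9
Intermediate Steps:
a(R, E) = 2 + R
a(-5, 1)² = (2 - 5)² = (-3)² = 9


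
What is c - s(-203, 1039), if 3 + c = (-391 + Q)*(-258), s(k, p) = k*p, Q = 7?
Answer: 309986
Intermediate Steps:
c = 99069 (c = -3 + (-391 + 7)*(-258) = -3 - 384*(-258) = -3 + 99072 = 99069)
c - s(-203, 1039) = 99069 - (-203)*1039 = 99069 - 1*(-210917) = 99069 + 210917 = 309986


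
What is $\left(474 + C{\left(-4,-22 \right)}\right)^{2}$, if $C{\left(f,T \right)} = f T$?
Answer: $315844$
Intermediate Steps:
$C{\left(f,T \right)} = T f$
$\left(474 + C{\left(-4,-22 \right)}\right)^{2} = \left(474 - -88\right)^{2} = \left(474 + 88\right)^{2} = 562^{2} = 315844$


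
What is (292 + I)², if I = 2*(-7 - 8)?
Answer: 68644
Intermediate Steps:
I = -30 (I = 2*(-15) = -30)
(292 + I)² = (292 - 30)² = 262² = 68644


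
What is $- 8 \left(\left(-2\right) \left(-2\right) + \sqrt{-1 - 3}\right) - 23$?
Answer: $-55 - 16 i \approx -55.0 - 16.0 i$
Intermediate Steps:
$- 8 \left(\left(-2\right) \left(-2\right) + \sqrt{-1 - 3}\right) - 23 = - 8 \left(4 + \sqrt{-4}\right) - 23 = - 8 \left(4 + 2 i\right) - 23 = \left(-32 - 16 i\right) - 23 = -55 - 16 i$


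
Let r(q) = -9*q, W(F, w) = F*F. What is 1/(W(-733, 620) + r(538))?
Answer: 1/532447 ≈ 1.8781e-6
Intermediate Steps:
W(F, w) = F²
1/(W(-733, 620) + r(538)) = 1/((-733)² - 9*538) = 1/(537289 - 4842) = 1/532447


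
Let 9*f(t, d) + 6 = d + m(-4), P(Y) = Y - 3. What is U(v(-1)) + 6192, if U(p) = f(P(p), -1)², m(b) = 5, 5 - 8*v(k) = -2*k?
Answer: 501556/81 ≈ 6192.0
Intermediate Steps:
v(k) = 5/8 + k/4 (v(k) = 5/8 - (-1)*k/4 = 5/8 + k/4)
P(Y) = -3 + Y
f(t, d) = -⅑ + d/9 (f(t, d) = -⅔ + (d + 5)/9 = -⅔ + (5 + d)/9 = -⅔ + (5/9 + d/9) = -⅑ + d/9)
U(p) = 4/81 (U(p) = (-⅑ + (⅑)*(-1))² = (-⅑ - ⅑)² = (-2/9)² = 4/81)
U(v(-1)) + 6192 = 4/81 + 6192 = 501556/81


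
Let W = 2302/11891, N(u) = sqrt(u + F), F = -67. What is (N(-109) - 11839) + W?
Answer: -140775247/11891 + 4*I*sqrt(11) ≈ -11839.0 + 13.266*I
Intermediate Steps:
N(u) = sqrt(-67 + u) (N(u) = sqrt(u - 67) = sqrt(-67 + u))
W = 2302/11891 (W = 2302*(1/11891) = 2302/11891 ≈ 0.19359)
(N(-109) - 11839) + W = (sqrt(-67 - 109) - 11839) + 2302/11891 = (sqrt(-176) - 11839) + 2302/11891 = (4*I*sqrt(11) - 11839) + 2302/11891 = (-11839 + 4*I*sqrt(11)) + 2302/11891 = -140775247/11891 + 4*I*sqrt(11)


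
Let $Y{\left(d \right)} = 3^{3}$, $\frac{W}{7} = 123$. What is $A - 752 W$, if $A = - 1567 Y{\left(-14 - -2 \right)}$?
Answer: $-689781$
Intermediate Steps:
$W = 861$ ($W = 7 \cdot 123 = 861$)
$Y{\left(d \right)} = 27$
$A = -42309$ ($A = \left(-1567\right) 27 = -42309$)
$A - 752 W = -42309 - 752 \cdot 861 = -42309 - 647472 = -689781$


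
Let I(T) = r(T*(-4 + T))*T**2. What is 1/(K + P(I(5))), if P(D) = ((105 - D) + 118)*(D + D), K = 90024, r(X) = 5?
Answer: 1/114524 ≈ 8.7318e-6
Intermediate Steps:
I(T) = 5*T**2
P(D) = 2*D*(223 - D) (P(D) = (223 - D)*(2*D) = 2*D*(223 - D))
1/(K + P(I(5))) = 1/(90024 + 2*(5*5**2)*(223 - 5*5**2)) = 1/(90024 + 2*(5*25)*(223 - 5*25)) = 1/(90024 + 2*125*(223 - 1*125)) = 1/(90024 + 2*125*(223 - 125)) = 1/(90024 + 2*125*98) = 1/(90024 + 24500) = 1/114524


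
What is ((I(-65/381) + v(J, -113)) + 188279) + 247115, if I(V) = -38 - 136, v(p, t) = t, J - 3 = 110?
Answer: 435107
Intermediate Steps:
J = 113 (J = 3 + 110 = 113)
I(V) = -174
((I(-65/381) + v(J, -113)) + 188279) + 247115 = ((-174 - 113) + 188279) + 247115 = (-287 + 188279) + 247115 = 187992 + 247115 = 435107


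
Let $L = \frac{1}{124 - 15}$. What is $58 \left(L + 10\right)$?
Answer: $\frac{63278}{109} \approx 580.53$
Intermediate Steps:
$L = \frac{1}{109} \approx 0.0091743$
$58 \left(L + 10\right) = 58 \left(\frac{1}{109} + 10\right) = 58 \cdot \frac{1091}{109} = \frac{63278}{109}$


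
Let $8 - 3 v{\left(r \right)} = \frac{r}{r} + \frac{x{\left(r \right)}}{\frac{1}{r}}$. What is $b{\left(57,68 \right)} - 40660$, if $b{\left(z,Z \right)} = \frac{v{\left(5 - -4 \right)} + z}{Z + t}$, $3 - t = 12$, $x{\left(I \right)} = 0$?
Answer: $- \frac{7196642}{177} \approx -40659.0$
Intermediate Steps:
$v{\left(r \right)} = \frac{7}{3}$ ($v{\left(r \right)} = \frac{8}{3} - \frac{\frac{r}{r} + \frac{0}{\frac{1}{r}}}{3} = \frac{8}{3} - \frac{1 + 0 r}{3} = \frac{8}{3} - \frac{1 + 0}{3} = \frac{8}{3} - \frac{1}{3} = \frac{7}{3}$)
$t = -9$ ($t = 3 - 12 = -9$)
$b{\left(z,Z \right)} = \frac{\frac{7}{3} + z}{-9 + Z}$ ($b{\left(z,Z \right)} = \frac{\frac{7}{3} + z}{Z - 9} = \frac{\frac{7}{3} + z}{-9 + Z}$)
$b{\left(57,68 \right)} - 40660 = \frac{\frac{7}{3} + 57}{-9 + 68} - 40660 = \frac{1}{59} \cdot \frac{178}{3} - 40660 = \frac{178}{177} - 40660 = - \frac{7196642}{177}$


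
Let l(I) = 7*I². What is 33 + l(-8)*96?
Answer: 43041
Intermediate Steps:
33 + l(-8)*96 = 33 + (7*(-8)²)*96 = 33 + (7*64)*96 = 33 + 448*96 = 33 + 43008 = 43041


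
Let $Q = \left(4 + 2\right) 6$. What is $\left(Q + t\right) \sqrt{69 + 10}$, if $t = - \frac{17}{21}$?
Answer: $\frac{739 \sqrt{79}}{21} \approx 312.78$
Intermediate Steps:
$t = - \frac{17}{21}$ ($t = \left(-17\right) \frac{1}{21} = - \frac{17}{21} \approx -0.80952$)
$Q = 36$ ($Q = 6 \cdot 6 = 36$)
$\left(Q + t\right) \sqrt{69 + 10} = \left(36 - \frac{17}{21}\right) \sqrt{69 + 10} = \frac{739 \sqrt{79}}{21}$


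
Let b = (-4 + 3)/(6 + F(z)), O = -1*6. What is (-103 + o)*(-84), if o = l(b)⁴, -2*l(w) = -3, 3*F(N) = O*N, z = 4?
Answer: 32907/4 ≈ 8226.8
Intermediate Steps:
O = -6
F(N) = -2*N (F(N) = (-6*N)/3 = -2*N)
b = ½ (b = (-4 + 3)/(6 - 2*4) = -1/(6 - 8) = -1/(-2) = -1*(-½) = ½ ≈ 0.50000)
l(w) = 3/2 (l(w) = -½*(-3) = 3/2)
o = 81/16 (o = (3/2)⁴ = 81/16 ≈ 5.0625)
(-103 + o)*(-84) = (-103 + 81/16)*(-84) = -1567/16*(-84) = 32907/4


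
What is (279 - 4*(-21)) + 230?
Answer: 593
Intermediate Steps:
(279 - 4*(-21)) + 230 = (279 + 84) + 230 = 363 + 230 = 593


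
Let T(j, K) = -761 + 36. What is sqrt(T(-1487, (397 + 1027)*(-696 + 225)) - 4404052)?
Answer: I*sqrt(4404777) ≈ 2098.8*I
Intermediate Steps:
T(j, K) = -725
sqrt(T(-1487, (397 + 1027)*(-696 + 225)) - 4404052) = sqrt(-725 - 4404052) = sqrt(-4404777) = I*sqrt(4404777)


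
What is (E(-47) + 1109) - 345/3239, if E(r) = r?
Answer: 3439473/3239 ≈ 1061.9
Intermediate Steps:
(E(-47) + 1109) - 345/3239 = (-47 + 1109) - 345/3239 = 1062 - 345*1/3239 = 1062 - 345/3239 = 3439473/3239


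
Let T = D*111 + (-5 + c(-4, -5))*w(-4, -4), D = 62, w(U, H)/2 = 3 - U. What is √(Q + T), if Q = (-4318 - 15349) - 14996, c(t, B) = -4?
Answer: I*√27907 ≈ 167.05*I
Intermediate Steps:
w(U, H) = 6 - 2*U (w(U, H) = 2*(3 - U) = 6 - 2*U)
Q = -34663 (Q = -19667 - 14996 = -34663)
T = 6756 (T = 62*111 + (-5 - 4)*(6 - 2*(-4)) = 6882 - 9*(6 + 8) = 6882 - 9*14 = 6882 - 126 = 6756)
√(Q + T) = √(-34663 + 6756) = √(-27907) = I*√27907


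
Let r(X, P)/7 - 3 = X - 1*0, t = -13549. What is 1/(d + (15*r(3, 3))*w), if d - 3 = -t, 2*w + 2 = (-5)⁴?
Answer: 1/209797 ≈ 4.7665e-6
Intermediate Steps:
r(X, P) = 21 + 7*X (r(X, P) = 21 + 7*(X - 1*0) = 21 + 7*(X + 0) = 21 + 7*X)
w = 623/2 (w = -1 + (½)*(-5)⁴ = -1 + (½)*625 = -1 + 625/2 = 623/2 ≈ 311.50)
d = 13552 (d = 3 - 1*(-13549) = 3 + 13549 = 13552)
1/(d + (15*r(3, 3))*w) = 1/(13552 + (15*(21 + 7*3))*(623/2)) = 1/(13552 + (15*(21 + 21))*(623/2)) = 1/(13552 + (15*42)*(623/2)) = 1/(13552 + 630*(623/2)) = 1/(13552 + 196245) = 1/209797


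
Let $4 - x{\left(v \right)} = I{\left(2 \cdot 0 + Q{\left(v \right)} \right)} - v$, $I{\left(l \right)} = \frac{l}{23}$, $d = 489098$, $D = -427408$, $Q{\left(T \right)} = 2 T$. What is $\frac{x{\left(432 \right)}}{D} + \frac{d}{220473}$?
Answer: $\frac{1201500184765}{541833562908} \approx 2.2175$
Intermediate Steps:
$I{\left(l \right)} = \frac{l}{23}$ ($I{\left(l \right)} = l \frac{1}{23} = \frac{l}{23}$)
$x{\left(v \right)} = 4 + \frac{21 v}{23}$ ($x{\left(v \right)} = 4 - \left(\frac{2 \cdot 0 + 2 v}{23} - v\right) = 4 - \left(\frac{0 + 2 v}{23} - v\right) = 4 - \left(\frac{2 v}{23} - v\right) = 4 - - \frac{21 v}{23} = 4 + \frac{21 v}{23}$)
$\frac{x{\left(432 \right)}}{D} + \frac{d}{220473} = \frac{4 + \frac{21}{23} \cdot 432}{-427408} + \frac{489098}{220473} = \left(4 + \frac{9072}{23}\right) \left(- \frac{1}{427408}\right) + 489098 \cdot \frac{1}{220473} = \frac{9164}{23} \left(- \frac{1}{427408}\right) + \frac{489098}{220473} = - \frac{2291}{2457596} + \frac{489098}{220473} = \frac{1201500184765}{541833562908}$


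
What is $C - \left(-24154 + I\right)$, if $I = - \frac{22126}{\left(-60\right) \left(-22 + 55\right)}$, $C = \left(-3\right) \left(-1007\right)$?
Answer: $\frac{26892187}{990} \approx 27164.0$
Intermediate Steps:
$C = 3021$
$I = \frac{11063}{990}$ ($I = - \frac{22126}{\left(-60\right) 33} = - \frac{22126}{-1980} = \left(-22126\right) \left(- \frac{1}{1980}\right) = \frac{11063}{990} \approx 11.175$)
$C - \left(-24154 + I\right) = 3021 + \left(24154 - \frac{11063}{990}\right) = 3021 + \frac{23901397}{990} = \frac{26892187}{990}$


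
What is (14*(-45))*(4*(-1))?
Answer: 2520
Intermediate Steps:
(14*(-45))*(4*(-1)) = -630*(-4) = 2520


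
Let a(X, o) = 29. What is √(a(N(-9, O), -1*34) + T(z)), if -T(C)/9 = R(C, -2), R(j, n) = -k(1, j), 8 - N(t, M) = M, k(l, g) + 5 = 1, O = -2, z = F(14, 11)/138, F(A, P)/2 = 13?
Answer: I*√7 ≈ 2.6458*I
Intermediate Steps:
F(A, P) = 26 (F(A, P) = 2*13 = 26)
z = 13/69 (z = 26/138 = 26*(1/138) = 13/69 ≈ 0.18841)
k(l, g) = -4 (k(l, g) = -5 + 1 = -4)
N(t, M) = 8 - M
R(j, n) = 4 (R(j, n) = -1*(-4) = 4)
T(C) = -36 (T(C) = -9*4 = -36)
√(a(N(-9, O), -1*34) + T(z)) = √(29 - 36) = √(-7) = I*√7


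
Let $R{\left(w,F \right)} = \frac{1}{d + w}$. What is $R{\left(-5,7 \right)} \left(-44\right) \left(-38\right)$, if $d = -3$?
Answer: $-209$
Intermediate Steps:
$R{\left(w,F \right)} = \frac{1}{-3 + w}$
$R{\left(-5,7 \right)} \left(-44\right) \left(-38\right) = \frac{1}{-3 - 5} \left(-44\right) \left(-38\right) = \frac{1}{-8} \left(-44\right) \left(-38\right) = \left(- \frac{1}{8}\right) \left(-44\right) \left(-38\right) = \frac{11}{2} \left(-38\right) = -209$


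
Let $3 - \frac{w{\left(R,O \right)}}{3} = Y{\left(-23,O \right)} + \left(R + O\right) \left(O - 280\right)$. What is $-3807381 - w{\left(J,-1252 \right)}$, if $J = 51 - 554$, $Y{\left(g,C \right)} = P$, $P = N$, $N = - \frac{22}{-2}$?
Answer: $4258623$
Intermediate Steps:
$N = 11$ ($N = \left(-22\right) \left(- \frac{1}{2}\right) = 11$)
$P = 11$
$Y{\left(g,C \right)} = 11$
$J = -503$
$w{\left(R,O \right)} = -24 - 3 \left(-280 + O\right) \left(O + R\right)$ ($w{\left(R,O \right)} = 9 - 3 \left(11 + \left(R + O\right) \left(O - 280\right)\right) = 9 - 3 \left(11 + \left(O + R\right) \left(-280 + O\right)\right) = 9 - 3 \left(11 + \left(-280 + O\right) \left(O + R\right)\right) = 9 - \left(33 + 3 \left(-280 + O\right) \left(O + R\right)\right) = -24 - 3 \left(-280 + O\right) \left(O + R\right)$)
$-3807381 - w{\left(J,-1252 \right)} = -3807381 - \left(-24 - 3 \left(-1252\right)^{2} + 840 \left(-1252\right) + 840 \left(-503\right) - \left(-3756\right) \left(-503\right)\right) = -3807381 - \left(-24 - 4702512 - 1051680 - 422520 - 1889268\right) = -3807381 - -8066004 = -3807381 + 8066004 = 4258623$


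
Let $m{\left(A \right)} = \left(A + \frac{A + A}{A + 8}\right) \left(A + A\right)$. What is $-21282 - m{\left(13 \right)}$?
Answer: $- \frac{454696}{21} \approx -21652.0$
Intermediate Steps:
$m{\left(A \right)} = 2 A \left(A + \frac{2 A}{8 + A}\right)$ ($m{\left(A \right)} = \left(A + \frac{2 A}{8 + A}\right) 2 A = 2 A \left(A + \frac{2 A}{8 + A}\right)$)
$-21282 - m{\left(13 \right)} = -21282 - \frac{2 \cdot 13^{2} \left(10 + 13\right)}{8 + 13} = -21282 - 2 \cdot 169 \cdot \frac{1}{21} \cdot 23 = -21282 - \frac{7774}{21} = - \frac{454696}{21}$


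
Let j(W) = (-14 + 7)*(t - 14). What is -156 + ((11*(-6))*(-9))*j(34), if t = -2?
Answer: 66372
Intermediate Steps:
j(W) = 112 (j(W) = (-14 + 7)*(-2 - 14) = -7*(-16) = 112)
-156 + ((11*(-6))*(-9))*j(34) = -156 + ((11*(-6))*(-9))*112 = -156 - 66*(-9)*112 = -156 + 594*112 = -156 + 66528 = 66372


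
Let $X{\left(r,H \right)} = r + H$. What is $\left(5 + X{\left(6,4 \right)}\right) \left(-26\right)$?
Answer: $-390$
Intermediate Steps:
$X{\left(r,H \right)} = H + r$
$\left(5 + X{\left(6,4 \right)}\right) \left(-26\right) = \left(5 + \left(4 + 6\right)\right) \left(-26\right) = \left(5 + 10\right) \left(-26\right) = 15 \left(-26\right) = -390$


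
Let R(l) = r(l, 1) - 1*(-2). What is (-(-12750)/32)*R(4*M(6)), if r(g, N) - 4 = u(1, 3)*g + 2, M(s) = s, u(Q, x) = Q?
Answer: 12750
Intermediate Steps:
r(g, N) = 6 + g (r(g, N) = 4 + (1*g + 2) = 4 + (g + 2) = 4 + (2 + g) = 6 + g)
R(l) = 8 + l (R(l) = (6 + l) - 1*(-2) = (6 + l) + 2 = 8 + l)
(-(-12750)/32)*R(4*M(6)) = (-(-12750)/32)*(8 + 4*6) = (-(-12750)/32)*(8 + 24) = -85*(-75/16)*32 = (6375/16)*32 = 12750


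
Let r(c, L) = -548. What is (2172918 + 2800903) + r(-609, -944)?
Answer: 4973273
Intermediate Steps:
(2172918 + 2800903) + r(-609, -944) = (2172918 + 2800903) - 548 = 4973821 - 548 = 4973273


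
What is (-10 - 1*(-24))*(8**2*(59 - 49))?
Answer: 8960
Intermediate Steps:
(-10 - 1*(-24))*(8**2*(59 - 49)) = (-10 + 24)*(64*10) = 14*640 = 8960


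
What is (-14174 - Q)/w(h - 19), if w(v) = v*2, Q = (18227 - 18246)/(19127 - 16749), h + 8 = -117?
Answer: 11235251/228288 ≈ 49.215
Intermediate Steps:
h = -125 (h = -8 - 117 = -125)
Q = -19/2378 ≈ -0.0079899
w(v) = 2*v
(-14174 - Q)/w(h - 19) = (-14174 - 1*(-19/2378))/((2*(-125 - 19))) = (-14174 + 19/2378)/((2*(-144))) = -33705753/2378/(-288) = -33705753/2378*(-1/288) = 11235251/228288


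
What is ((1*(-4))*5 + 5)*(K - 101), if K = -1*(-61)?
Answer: 600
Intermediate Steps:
K = 61
((1*(-4))*5 + 5)*(K - 101) = ((1*(-4))*5 + 5)*(61 - 101) = (-4*5 + 5)*(-40) = (-20 + 5)*(-40) = -15*(-40) = 600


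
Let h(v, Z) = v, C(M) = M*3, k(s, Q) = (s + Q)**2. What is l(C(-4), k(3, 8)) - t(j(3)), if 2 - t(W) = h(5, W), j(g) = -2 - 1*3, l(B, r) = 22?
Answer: 25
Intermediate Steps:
k(s, Q) = (Q + s)**2
C(M) = 3*M
j(g) = -5 (j(g) = -2 - 3 = -5)
t(W) = -3 (t(W) = 2 - 1*5 = 2 - 5 = -3)
l(C(-4), k(3, 8)) - t(j(3)) = 22 - 1*(-3) = 22 + 3 = 25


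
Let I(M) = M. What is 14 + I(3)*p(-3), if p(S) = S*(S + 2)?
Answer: 23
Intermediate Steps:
p(S) = S*(2 + S)
14 + I(3)*p(-3) = 14 + 3*(-3*(2 - 3)) = 14 + 3*(-3*(-1)) = 14 + 3*3 = 14 + 9 = 23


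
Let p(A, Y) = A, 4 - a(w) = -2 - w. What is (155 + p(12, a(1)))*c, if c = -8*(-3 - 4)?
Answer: 9352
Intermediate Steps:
a(w) = 6 + w (a(w) = 4 - (-2 - w) = 4 + (2 + w) = 6 + w)
c = 56 (c = -8*(-7) = 56)
(155 + p(12, a(1)))*c = (155 + 12)*56 = 167*56 = 9352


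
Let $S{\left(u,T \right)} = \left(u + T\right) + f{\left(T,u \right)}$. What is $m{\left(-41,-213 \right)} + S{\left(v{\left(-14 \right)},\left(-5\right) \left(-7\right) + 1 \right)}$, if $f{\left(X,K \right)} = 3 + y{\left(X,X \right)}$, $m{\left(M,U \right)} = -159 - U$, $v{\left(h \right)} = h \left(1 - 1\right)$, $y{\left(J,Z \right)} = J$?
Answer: $129$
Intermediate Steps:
$v{\left(h \right)} = 0$ ($v{\left(h \right)} = h 0 = 0$)
$f{\left(X,K \right)} = 3 + X$
$S{\left(u,T \right)} = 3 + u + 2 T$ ($S{\left(u,T \right)} = \left(u + T\right) + \left(3 + T\right) = \left(T + u\right) + \left(3 + T\right) = 3 + u + 2 T$)
$m{\left(-41,-213 \right)} + S{\left(v{\left(-14 \right)},\left(-5\right) \left(-7\right) + 1 \right)} = \left(-159 - -213\right) + \left(3 + 0 + 2 \left(\left(-5\right) \left(-7\right) + 1\right)\right) = \left(-159 + 213\right) + \left(3 + 0 + 2 \left(35 + 1\right)\right) = 54 + \left(3 + 0 + 2 \cdot 36\right) = 54 + \left(3 + 0 + 72\right) = 54 + 75 = 129$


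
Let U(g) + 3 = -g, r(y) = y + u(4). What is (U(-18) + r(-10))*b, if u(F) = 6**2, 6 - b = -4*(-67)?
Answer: -10742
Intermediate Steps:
b = -262 (b = 6 - (-4)*(-67) = 6 - 1*268 = 6 - 268 = -262)
u(F) = 36
r(y) = 36 + y (r(y) = y + 36 = 36 + y)
U(g) = -3 - g
(U(-18) + r(-10))*b = ((-3 - 1*(-18)) + (36 - 10))*(-262) = ((-3 + 18) + 26)*(-262) = (15 + 26)*(-262) = 41*(-262) = -10742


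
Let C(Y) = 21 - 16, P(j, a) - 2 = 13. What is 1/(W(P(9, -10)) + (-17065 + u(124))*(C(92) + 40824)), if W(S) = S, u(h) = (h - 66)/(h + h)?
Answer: -124/86395427839 ≈ -1.4353e-9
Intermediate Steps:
P(j, a) = 15 (P(j, a) = 2 + 13 = 15)
u(h) = (-66 + h)/(2*h) (u(h) = (-66 + h)/((2*h)) = (-66 + h)*(1/(2*h)) = (-66 + h)/(2*h))
C(Y) = 5
1/(W(P(9, -10)) + (-17065 + u(124))*(C(92) + 40824)) = 1/(15 + (-17065 + (1/2)*(-66 + 124)/124)*(5 + 40824)) = 1/(15 + (-17065 + (1/2)*(1/124)*58)*40829) = 1/(15 + (-17065 + 29/124)*40829) = 1/(15 - 2116031/124*40829) = 1/(15 - 86395429699/124) = 1/(-86395427839/124) = -124/86395427839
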